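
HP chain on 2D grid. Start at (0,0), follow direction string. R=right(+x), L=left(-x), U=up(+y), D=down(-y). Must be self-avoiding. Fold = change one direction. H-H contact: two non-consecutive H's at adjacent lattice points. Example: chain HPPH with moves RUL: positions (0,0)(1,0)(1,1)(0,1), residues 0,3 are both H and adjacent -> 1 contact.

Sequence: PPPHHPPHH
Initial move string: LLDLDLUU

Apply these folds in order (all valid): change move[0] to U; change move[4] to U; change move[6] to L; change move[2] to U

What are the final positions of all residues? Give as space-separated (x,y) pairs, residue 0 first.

Initial moves: LLDLDLUU
Fold: move[0]->U => ULDLDLUU (positions: [(0, 0), (0, 1), (-1, 1), (-1, 0), (-2, 0), (-2, -1), (-3, -1), (-3, 0), (-3, 1)])
Fold: move[4]->U => ULDLULUU (positions: [(0, 0), (0, 1), (-1, 1), (-1, 0), (-2, 0), (-2, 1), (-3, 1), (-3, 2), (-3, 3)])
Fold: move[6]->L => ULDLULLU (positions: [(0, 0), (0, 1), (-1, 1), (-1, 0), (-2, 0), (-2, 1), (-3, 1), (-4, 1), (-4, 2)])
Fold: move[2]->U => ULULULLU (positions: [(0, 0), (0, 1), (-1, 1), (-1, 2), (-2, 2), (-2, 3), (-3, 3), (-4, 3), (-4, 4)])

Answer: (0,0) (0,1) (-1,1) (-1,2) (-2,2) (-2,3) (-3,3) (-4,3) (-4,4)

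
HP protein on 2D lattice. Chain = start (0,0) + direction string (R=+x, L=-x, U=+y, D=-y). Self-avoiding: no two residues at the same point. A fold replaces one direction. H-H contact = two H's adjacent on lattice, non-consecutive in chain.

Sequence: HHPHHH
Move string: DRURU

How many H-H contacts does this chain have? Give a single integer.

Answer: 1

Derivation:
Positions: [(0, 0), (0, -1), (1, -1), (1, 0), (2, 0), (2, 1)]
H-H contact: residue 0 @(0,0) - residue 3 @(1, 0)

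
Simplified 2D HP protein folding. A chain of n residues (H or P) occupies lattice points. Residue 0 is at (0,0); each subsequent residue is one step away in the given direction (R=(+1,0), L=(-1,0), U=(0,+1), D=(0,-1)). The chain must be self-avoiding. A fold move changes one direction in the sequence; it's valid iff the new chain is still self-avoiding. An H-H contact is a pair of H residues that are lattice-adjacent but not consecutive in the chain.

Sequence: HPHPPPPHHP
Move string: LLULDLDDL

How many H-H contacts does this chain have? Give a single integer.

Answer: 0

Derivation:
Positions: [(0, 0), (-1, 0), (-2, 0), (-2, 1), (-3, 1), (-3, 0), (-4, 0), (-4, -1), (-4, -2), (-5, -2)]
No H-H contacts found.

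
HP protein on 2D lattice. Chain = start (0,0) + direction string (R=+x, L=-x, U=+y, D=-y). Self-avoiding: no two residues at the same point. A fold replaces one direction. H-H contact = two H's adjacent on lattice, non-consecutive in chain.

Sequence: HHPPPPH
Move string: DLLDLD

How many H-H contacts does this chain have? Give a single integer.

Positions: [(0, 0), (0, -1), (-1, -1), (-2, -1), (-2, -2), (-3, -2), (-3, -3)]
No H-H contacts found.

Answer: 0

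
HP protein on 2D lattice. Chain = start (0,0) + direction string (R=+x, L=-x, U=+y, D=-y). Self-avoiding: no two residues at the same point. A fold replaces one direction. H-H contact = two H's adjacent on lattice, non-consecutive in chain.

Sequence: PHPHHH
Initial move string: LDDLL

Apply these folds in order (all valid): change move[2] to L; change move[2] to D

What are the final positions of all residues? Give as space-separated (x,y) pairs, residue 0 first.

Initial moves: LDDLL
Fold: move[2]->L => LDLLL (positions: [(0, 0), (-1, 0), (-1, -1), (-2, -1), (-3, -1), (-4, -1)])
Fold: move[2]->D => LDDLL (positions: [(0, 0), (-1, 0), (-1, -1), (-1, -2), (-2, -2), (-3, -2)])

Answer: (0,0) (-1,0) (-1,-1) (-1,-2) (-2,-2) (-3,-2)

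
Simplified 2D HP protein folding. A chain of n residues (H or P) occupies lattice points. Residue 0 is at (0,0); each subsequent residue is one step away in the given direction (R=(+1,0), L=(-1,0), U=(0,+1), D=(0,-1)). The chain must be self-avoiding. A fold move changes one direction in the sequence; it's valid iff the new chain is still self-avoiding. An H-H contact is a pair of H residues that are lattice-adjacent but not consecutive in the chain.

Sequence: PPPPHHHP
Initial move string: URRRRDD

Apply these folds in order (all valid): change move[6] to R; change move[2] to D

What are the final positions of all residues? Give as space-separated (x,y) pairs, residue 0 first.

Initial moves: URRRRDD
Fold: move[6]->R => URRRRDR (positions: [(0, 0), (0, 1), (1, 1), (2, 1), (3, 1), (4, 1), (4, 0), (5, 0)])
Fold: move[2]->D => URDRRDR (positions: [(0, 0), (0, 1), (1, 1), (1, 0), (2, 0), (3, 0), (3, -1), (4, -1)])

Answer: (0,0) (0,1) (1,1) (1,0) (2,0) (3,0) (3,-1) (4,-1)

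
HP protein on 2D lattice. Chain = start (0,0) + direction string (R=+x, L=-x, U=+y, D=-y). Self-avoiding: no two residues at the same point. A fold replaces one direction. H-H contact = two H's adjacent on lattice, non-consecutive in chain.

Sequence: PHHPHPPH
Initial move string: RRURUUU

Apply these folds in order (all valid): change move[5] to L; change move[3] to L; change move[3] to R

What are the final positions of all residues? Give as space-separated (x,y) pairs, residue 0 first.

Answer: (0,0) (1,0) (2,0) (2,1) (3,1) (3,2) (2,2) (2,3)

Derivation:
Initial moves: RRURUUU
Fold: move[5]->L => RRURULU (positions: [(0, 0), (1, 0), (2, 0), (2, 1), (3, 1), (3, 2), (2, 2), (2, 3)])
Fold: move[3]->L => RRULULU (positions: [(0, 0), (1, 0), (2, 0), (2, 1), (1, 1), (1, 2), (0, 2), (0, 3)])
Fold: move[3]->R => RRURULU (positions: [(0, 0), (1, 0), (2, 0), (2, 1), (3, 1), (3, 2), (2, 2), (2, 3)])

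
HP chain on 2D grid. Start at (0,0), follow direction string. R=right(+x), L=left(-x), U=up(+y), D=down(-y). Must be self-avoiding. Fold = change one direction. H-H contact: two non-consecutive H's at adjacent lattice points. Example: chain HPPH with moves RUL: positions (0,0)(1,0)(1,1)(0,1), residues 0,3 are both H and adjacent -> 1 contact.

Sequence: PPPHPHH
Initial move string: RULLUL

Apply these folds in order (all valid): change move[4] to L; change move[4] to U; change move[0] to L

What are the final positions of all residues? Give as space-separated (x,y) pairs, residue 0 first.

Initial moves: RULLUL
Fold: move[4]->L => RULLLL (positions: [(0, 0), (1, 0), (1, 1), (0, 1), (-1, 1), (-2, 1), (-3, 1)])
Fold: move[4]->U => RULLUL (positions: [(0, 0), (1, 0), (1, 1), (0, 1), (-1, 1), (-1, 2), (-2, 2)])
Fold: move[0]->L => LULLUL (positions: [(0, 0), (-1, 0), (-1, 1), (-2, 1), (-3, 1), (-3, 2), (-4, 2)])

Answer: (0,0) (-1,0) (-1,1) (-2,1) (-3,1) (-3,2) (-4,2)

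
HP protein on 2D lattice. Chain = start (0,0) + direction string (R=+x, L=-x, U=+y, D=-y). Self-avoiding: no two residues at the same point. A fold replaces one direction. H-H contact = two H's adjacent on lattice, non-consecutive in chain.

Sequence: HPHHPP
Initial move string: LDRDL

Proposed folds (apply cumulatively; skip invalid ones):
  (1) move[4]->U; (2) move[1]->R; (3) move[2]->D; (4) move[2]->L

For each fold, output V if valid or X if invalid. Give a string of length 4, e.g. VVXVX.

Initial: LDRDL -> [(0, 0), (-1, 0), (-1, -1), (0, -1), (0, -2), (-1, -2)]
Fold 1: move[4]->U => LDRDU INVALID (collision), skipped
Fold 2: move[1]->R => LRRDL INVALID (collision), skipped
Fold 3: move[2]->D => LDDDL VALID
Fold 4: move[2]->L => LDLDL VALID

Answer: XXVV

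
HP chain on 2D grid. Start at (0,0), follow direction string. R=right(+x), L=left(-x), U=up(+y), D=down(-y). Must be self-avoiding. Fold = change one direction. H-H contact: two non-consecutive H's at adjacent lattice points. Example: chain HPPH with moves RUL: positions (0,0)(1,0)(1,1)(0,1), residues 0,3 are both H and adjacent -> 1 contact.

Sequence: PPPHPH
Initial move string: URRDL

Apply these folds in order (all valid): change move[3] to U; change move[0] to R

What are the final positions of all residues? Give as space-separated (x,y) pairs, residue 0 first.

Initial moves: URRDL
Fold: move[3]->U => URRUL (positions: [(0, 0), (0, 1), (1, 1), (2, 1), (2, 2), (1, 2)])
Fold: move[0]->R => RRRUL (positions: [(0, 0), (1, 0), (2, 0), (3, 0), (3, 1), (2, 1)])

Answer: (0,0) (1,0) (2,0) (3,0) (3,1) (2,1)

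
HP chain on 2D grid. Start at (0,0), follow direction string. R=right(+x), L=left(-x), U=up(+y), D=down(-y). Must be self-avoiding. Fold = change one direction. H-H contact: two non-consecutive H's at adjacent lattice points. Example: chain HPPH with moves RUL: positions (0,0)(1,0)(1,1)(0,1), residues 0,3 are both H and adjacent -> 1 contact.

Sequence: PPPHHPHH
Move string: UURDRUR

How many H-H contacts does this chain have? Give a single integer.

Positions: [(0, 0), (0, 1), (0, 2), (1, 2), (1, 1), (2, 1), (2, 2), (3, 2)]
H-H contact: residue 3 @(1,2) - residue 6 @(2, 2)

Answer: 1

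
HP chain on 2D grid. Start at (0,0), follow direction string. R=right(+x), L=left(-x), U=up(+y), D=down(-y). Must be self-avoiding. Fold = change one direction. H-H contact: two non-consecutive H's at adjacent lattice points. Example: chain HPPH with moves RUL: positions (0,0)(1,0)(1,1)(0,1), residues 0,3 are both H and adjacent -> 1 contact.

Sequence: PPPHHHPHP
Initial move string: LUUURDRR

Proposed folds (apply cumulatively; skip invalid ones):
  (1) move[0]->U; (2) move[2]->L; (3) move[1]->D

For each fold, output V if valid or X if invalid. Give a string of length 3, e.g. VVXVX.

Answer: VXX

Derivation:
Initial: LUUURDRR -> [(0, 0), (-1, 0), (-1, 1), (-1, 2), (-1, 3), (0, 3), (0, 2), (1, 2), (2, 2)]
Fold 1: move[0]->U => UUUURDRR VALID
Fold 2: move[2]->L => UULURDRR INVALID (collision), skipped
Fold 3: move[1]->D => UDUURDRR INVALID (collision), skipped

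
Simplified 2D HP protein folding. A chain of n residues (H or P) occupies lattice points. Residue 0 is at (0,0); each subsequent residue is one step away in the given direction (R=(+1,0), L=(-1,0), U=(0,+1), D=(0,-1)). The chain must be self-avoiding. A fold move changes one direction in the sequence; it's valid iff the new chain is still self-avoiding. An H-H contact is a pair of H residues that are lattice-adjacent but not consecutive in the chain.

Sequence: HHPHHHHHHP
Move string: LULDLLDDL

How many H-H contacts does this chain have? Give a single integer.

Positions: [(0, 0), (-1, 0), (-1, 1), (-2, 1), (-2, 0), (-3, 0), (-4, 0), (-4, -1), (-4, -2), (-5, -2)]
H-H contact: residue 1 @(-1,0) - residue 4 @(-2, 0)

Answer: 1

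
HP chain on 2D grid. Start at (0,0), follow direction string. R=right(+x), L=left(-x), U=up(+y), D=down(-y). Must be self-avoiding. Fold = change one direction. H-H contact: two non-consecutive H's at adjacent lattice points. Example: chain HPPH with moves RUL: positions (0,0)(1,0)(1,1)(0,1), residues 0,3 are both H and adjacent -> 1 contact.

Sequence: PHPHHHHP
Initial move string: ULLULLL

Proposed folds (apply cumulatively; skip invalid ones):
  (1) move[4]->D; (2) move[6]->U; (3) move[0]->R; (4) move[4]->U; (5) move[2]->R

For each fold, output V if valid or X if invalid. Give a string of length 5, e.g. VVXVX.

Initial: ULLULLL -> [(0, 0), (0, 1), (-1, 1), (-2, 1), (-2, 2), (-3, 2), (-4, 2), (-5, 2)]
Fold 1: move[4]->D => ULLUDLL INVALID (collision), skipped
Fold 2: move[6]->U => ULLULLU VALID
Fold 3: move[0]->R => RLLULLU INVALID (collision), skipped
Fold 4: move[4]->U => ULLUULU VALID
Fold 5: move[2]->R => ULRUULU INVALID (collision), skipped

Answer: XVXVX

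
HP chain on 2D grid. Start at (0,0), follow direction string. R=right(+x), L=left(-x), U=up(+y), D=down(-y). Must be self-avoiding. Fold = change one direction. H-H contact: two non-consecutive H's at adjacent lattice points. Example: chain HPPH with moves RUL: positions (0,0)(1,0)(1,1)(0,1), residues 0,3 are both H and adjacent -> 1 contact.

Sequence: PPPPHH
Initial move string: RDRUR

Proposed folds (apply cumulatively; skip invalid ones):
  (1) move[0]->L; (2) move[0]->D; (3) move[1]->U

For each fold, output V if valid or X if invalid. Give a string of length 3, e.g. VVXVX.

Initial: RDRUR -> [(0, 0), (1, 0), (1, -1), (2, -1), (2, 0), (3, 0)]
Fold 1: move[0]->L => LDRUR INVALID (collision), skipped
Fold 2: move[0]->D => DDRUR VALID
Fold 3: move[1]->U => DURUR INVALID (collision), skipped

Answer: XVX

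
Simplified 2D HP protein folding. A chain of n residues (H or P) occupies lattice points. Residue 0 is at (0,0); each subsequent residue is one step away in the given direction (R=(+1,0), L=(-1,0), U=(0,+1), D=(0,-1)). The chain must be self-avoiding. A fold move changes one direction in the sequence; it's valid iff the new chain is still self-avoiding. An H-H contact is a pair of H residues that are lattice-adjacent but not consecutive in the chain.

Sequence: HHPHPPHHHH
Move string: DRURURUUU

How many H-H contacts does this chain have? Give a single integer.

Answer: 1

Derivation:
Positions: [(0, 0), (0, -1), (1, -1), (1, 0), (2, 0), (2, 1), (3, 1), (3, 2), (3, 3), (3, 4)]
H-H contact: residue 0 @(0,0) - residue 3 @(1, 0)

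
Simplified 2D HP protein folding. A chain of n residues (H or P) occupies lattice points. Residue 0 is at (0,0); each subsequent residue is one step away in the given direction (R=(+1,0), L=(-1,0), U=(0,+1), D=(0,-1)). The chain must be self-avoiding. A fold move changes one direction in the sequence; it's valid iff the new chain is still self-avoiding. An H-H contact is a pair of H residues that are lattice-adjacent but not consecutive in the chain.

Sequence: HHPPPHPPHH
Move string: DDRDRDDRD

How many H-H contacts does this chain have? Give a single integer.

Positions: [(0, 0), (0, -1), (0, -2), (1, -2), (1, -3), (2, -3), (2, -4), (2, -5), (3, -5), (3, -6)]
No H-H contacts found.

Answer: 0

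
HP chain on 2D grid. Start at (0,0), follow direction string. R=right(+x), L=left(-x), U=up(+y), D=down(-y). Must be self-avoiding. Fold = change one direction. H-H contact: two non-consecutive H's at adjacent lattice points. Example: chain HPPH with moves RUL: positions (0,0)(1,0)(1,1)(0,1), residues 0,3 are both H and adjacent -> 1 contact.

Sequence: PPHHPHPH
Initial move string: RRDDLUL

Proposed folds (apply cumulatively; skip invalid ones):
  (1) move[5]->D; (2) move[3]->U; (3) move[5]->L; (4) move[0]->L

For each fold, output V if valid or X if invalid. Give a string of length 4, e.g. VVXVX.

Initial: RRDDLUL -> [(0, 0), (1, 0), (2, 0), (2, -1), (2, -2), (1, -2), (1, -1), (0, -1)]
Fold 1: move[5]->D => RRDDLDL VALID
Fold 2: move[3]->U => RRDULDL INVALID (collision), skipped
Fold 3: move[5]->L => RRDDLLL VALID
Fold 4: move[0]->L => LRDDLLL INVALID (collision), skipped

Answer: VXVX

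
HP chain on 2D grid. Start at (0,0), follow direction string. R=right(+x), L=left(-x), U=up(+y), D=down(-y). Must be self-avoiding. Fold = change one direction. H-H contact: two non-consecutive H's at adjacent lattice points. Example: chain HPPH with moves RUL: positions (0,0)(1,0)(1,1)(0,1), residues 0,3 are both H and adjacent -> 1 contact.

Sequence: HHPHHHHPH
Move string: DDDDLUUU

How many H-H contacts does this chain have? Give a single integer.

Positions: [(0, 0), (0, -1), (0, -2), (0, -3), (0, -4), (-1, -4), (-1, -3), (-1, -2), (-1, -1)]
H-H contact: residue 1 @(0,-1) - residue 8 @(-1, -1)
H-H contact: residue 3 @(0,-3) - residue 6 @(-1, -3)

Answer: 2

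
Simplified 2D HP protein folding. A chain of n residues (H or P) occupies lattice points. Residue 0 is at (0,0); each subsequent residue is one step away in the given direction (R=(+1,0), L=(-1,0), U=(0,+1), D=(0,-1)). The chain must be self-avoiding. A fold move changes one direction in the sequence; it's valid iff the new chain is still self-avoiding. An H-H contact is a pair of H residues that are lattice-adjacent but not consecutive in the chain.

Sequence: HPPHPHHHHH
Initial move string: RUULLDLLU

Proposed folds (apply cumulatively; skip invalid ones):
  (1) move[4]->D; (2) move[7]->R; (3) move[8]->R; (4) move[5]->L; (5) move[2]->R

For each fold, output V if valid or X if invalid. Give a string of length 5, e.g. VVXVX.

Initial: RUULLDLLU -> [(0, 0), (1, 0), (1, 1), (1, 2), (0, 2), (-1, 2), (-1, 1), (-2, 1), (-3, 1), (-3, 2)]
Fold 1: move[4]->D => RUULDDLLU INVALID (collision), skipped
Fold 2: move[7]->R => RUULLDLRU INVALID (collision), skipped
Fold 3: move[8]->R => RUULLDLLR INVALID (collision), skipped
Fold 4: move[5]->L => RUULLLLLU VALID
Fold 5: move[2]->R => RURLLLLLU INVALID (collision), skipped

Answer: XXXVX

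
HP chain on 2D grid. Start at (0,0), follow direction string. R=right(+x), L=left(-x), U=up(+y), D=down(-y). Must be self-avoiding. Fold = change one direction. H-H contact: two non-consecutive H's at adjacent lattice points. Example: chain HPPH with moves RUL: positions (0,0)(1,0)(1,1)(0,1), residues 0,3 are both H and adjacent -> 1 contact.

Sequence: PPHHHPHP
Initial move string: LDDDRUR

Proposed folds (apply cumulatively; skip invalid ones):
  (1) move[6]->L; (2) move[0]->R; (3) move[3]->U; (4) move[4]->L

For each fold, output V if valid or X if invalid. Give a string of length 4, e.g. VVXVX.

Initial: LDDDRUR -> [(0, 0), (-1, 0), (-1, -1), (-1, -2), (-1, -3), (0, -3), (0, -2), (1, -2)]
Fold 1: move[6]->L => LDDDRUL INVALID (collision), skipped
Fold 2: move[0]->R => RDDDRUR VALID
Fold 3: move[3]->U => RDDURUR INVALID (collision), skipped
Fold 4: move[4]->L => RDDDLUR INVALID (collision), skipped

Answer: XVXX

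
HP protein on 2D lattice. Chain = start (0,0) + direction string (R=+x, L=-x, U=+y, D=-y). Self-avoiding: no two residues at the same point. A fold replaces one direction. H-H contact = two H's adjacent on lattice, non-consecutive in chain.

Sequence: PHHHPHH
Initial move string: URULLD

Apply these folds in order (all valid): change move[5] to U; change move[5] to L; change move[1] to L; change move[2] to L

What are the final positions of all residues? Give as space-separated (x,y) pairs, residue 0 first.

Initial moves: URULLD
Fold: move[5]->U => URULLU (positions: [(0, 0), (0, 1), (1, 1), (1, 2), (0, 2), (-1, 2), (-1, 3)])
Fold: move[5]->L => URULLL (positions: [(0, 0), (0, 1), (1, 1), (1, 2), (0, 2), (-1, 2), (-2, 2)])
Fold: move[1]->L => ULULLL (positions: [(0, 0), (0, 1), (-1, 1), (-1, 2), (-2, 2), (-3, 2), (-4, 2)])
Fold: move[2]->L => ULLLLL (positions: [(0, 0), (0, 1), (-1, 1), (-2, 1), (-3, 1), (-4, 1), (-5, 1)])

Answer: (0,0) (0,1) (-1,1) (-2,1) (-3,1) (-4,1) (-5,1)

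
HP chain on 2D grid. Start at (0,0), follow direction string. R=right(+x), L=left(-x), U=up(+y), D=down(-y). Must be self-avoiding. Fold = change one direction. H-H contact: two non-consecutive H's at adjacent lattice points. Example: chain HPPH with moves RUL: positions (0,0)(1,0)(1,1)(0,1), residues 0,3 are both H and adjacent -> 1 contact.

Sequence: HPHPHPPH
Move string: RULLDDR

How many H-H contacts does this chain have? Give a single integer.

Positions: [(0, 0), (1, 0), (1, 1), (0, 1), (-1, 1), (-1, 0), (-1, -1), (0, -1)]
H-H contact: residue 0 @(0,0) - residue 7 @(0, -1)

Answer: 1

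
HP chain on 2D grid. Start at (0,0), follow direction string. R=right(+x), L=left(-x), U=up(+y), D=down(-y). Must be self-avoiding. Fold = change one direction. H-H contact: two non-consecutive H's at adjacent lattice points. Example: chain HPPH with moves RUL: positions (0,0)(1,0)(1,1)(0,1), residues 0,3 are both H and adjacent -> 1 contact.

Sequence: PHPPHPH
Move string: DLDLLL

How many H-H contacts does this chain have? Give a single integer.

Answer: 0

Derivation:
Positions: [(0, 0), (0, -1), (-1, -1), (-1, -2), (-2, -2), (-3, -2), (-4, -2)]
No H-H contacts found.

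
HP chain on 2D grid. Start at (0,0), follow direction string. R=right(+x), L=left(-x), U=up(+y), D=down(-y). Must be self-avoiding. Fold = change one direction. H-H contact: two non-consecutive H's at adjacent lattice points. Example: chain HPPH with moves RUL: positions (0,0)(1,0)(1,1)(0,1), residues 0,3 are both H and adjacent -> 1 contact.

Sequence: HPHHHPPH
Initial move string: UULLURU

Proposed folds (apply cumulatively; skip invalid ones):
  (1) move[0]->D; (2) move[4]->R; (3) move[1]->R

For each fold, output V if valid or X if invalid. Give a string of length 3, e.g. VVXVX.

Answer: XXX

Derivation:
Initial: UULLURU -> [(0, 0), (0, 1), (0, 2), (-1, 2), (-2, 2), (-2, 3), (-1, 3), (-1, 4)]
Fold 1: move[0]->D => DULLURU INVALID (collision), skipped
Fold 2: move[4]->R => UULLRRU INVALID (collision), skipped
Fold 3: move[1]->R => URLLURU INVALID (collision), skipped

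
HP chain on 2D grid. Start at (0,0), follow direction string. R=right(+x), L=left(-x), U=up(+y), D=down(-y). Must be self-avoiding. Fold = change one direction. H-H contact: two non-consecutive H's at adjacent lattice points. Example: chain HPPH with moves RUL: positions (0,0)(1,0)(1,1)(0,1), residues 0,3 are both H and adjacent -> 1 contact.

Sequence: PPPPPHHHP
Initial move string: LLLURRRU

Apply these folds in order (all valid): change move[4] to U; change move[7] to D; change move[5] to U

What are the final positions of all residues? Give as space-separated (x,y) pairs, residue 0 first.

Answer: (0,0) (-1,0) (-2,0) (-3,0) (-3,1) (-3,2) (-3,3) (-2,3) (-2,2)

Derivation:
Initial moves: LLLURRRU
Fold: move[4]->U => LLLUURRU (positions: [(0, 0), (-1, 0), (-2, 0), (-3, 0), (-3, 1), (-3, 2), (-2, 2), (-1, 2), (-1, 3)])
Fold: move[7]->D => LLLUURRD (positions: [(0, 0), (-1, 0), (-2, 0), (-3, 0), (-3, 1), (-3, 2), (-2, 2), (-1, 2), (-1, 1)])
Fold: move[5]->U => LLLUUURD (positions: [(0, 0), (-1, 0), (-2, 0), (-3, 0), (-3, 1), (-3, 2), (-3, 3), (-2, 3), (-2, 2)])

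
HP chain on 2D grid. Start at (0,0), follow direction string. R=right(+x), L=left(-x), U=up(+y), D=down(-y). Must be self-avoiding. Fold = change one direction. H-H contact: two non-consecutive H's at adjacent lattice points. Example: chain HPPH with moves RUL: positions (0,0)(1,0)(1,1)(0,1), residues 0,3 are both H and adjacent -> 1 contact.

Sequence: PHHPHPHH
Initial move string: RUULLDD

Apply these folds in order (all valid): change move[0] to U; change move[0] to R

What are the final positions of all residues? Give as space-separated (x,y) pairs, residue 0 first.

Answer: (0,0) (1,0) (1,1) (1,2) (0,2) (-1,2) (-1,1) (-1,0)

Derivation:
Initial moves: RUULLDD
Fold: move[0]->U => UUULLDD (positions: [(0, 0), (0, 1), (0, 2), (0, 3), (-1, 3), (-2, 3), (-2, 2), (-2, 1)])
Fold: move[0]->R => RUULLDD (positions: [(0, 0), (1, 0), (1, 1), (1, 2), (0, 2), (-1, 2), (-1, 1), (-1, 0)])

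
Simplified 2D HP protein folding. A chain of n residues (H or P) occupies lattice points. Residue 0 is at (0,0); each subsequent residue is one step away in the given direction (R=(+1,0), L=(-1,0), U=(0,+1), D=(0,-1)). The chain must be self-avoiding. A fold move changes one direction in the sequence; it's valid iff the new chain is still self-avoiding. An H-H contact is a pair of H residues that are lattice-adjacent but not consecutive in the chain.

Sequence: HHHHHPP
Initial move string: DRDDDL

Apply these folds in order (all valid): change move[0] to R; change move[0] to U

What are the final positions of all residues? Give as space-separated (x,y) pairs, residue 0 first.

Initial moves: DRDDDL
Fold: move[0]->R => RRDDDL (positions: [(0, 0), (1, 0), (2, 0), (2, -1), (2, -2), (2, -3), (1, -3)])
Fold: move[0]->U => URDDDL (positions: [(0, 0), (0, 1), (1, 1), (1, 0), (1, -1), (1, -2), (0, -2)])

Answer: (0,0) (0,1) (1,1) (1,0) (1,-1) (1,-2) (0,-2)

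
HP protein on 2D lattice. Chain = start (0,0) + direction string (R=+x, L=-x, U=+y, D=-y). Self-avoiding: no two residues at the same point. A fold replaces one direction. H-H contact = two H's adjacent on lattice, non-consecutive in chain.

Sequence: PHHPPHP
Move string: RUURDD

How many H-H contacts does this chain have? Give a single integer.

Positions: [(0, 0), (1, 0), (1, 1), (1, 2), (2, 2), (2, 1), (2, 0)]
H-H contact: residue 2 @(1,1) - residue 5 @(2, 1)

Answer: 1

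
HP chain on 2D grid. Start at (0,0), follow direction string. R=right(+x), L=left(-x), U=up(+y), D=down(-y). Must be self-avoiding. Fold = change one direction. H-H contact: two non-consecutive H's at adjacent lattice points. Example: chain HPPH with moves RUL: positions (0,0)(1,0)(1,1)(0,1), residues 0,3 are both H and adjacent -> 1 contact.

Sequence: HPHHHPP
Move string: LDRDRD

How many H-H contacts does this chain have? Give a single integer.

Answer: 1

Derivation:
Positions: [(0, 0), (-1, 0), (-1, -1), (0, -1), (0, -2), (1, -2), (1, -3)]
H-H contact: residue 0 @(0,0) - residue 3 @(0, -1)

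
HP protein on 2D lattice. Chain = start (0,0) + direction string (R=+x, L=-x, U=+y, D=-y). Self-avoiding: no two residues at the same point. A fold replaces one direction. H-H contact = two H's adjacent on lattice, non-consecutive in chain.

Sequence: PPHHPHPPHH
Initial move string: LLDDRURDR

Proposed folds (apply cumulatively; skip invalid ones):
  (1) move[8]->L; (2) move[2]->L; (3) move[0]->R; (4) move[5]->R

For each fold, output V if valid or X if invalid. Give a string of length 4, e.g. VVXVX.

Answer: XXXV

Derivation:
Initial: LLDDRURDR -> [(0, 0), (-1, 0), (-2, 0), (-2, -1), (-2, -2), (-1, -2), (-1, -1), (0, -1), (0, -2), (1, -2)]
Fold 1: move[8]->L => LLDDRURDL INVALID (collision), skipped
Fold 2: move[2]->L => LLLDRURDR INVALID (collision), skipped
Fold 3: move[0]->R => RLDDRURDR INVALID (collision), skipped
Fold 4: move[5]->R => LLDDRRRDR VALID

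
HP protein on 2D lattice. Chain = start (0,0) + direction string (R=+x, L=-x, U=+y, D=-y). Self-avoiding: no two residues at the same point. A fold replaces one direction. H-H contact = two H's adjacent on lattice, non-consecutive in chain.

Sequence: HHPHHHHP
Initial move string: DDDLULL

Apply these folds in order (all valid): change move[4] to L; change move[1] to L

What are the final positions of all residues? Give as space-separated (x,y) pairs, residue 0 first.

Initial moves: DDDLULL
Fold: move[4]->L => DDDLLLL (positions: [(0, 0), (0, -1), (0, -2), (0, -3), (-1, -3), (-2, -3), (-3, -3), (-4, -3)])
Fold: move[1]->L => DLDLLLL (positions: [(0, 0), (0, -1), (-1, -1), (-1, -2), (-2, -2), (-3, -2), (-4, -2), (-5, -2)])

Answer: (0,0) (0,-1) (-1,-1) (-1,-2) (-2,-2) (-3,-2) (-4,-2) (-5,-2)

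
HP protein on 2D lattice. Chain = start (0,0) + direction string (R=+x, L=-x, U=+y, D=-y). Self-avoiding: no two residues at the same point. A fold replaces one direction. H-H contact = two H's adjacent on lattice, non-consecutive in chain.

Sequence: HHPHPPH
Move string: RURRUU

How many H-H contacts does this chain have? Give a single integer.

Positions: [(0, 0), (1, 0), (1, 1), (2, 1), (3, 1), (3, 2), (3, 3)]
No H-H contacts found.

Answer: 0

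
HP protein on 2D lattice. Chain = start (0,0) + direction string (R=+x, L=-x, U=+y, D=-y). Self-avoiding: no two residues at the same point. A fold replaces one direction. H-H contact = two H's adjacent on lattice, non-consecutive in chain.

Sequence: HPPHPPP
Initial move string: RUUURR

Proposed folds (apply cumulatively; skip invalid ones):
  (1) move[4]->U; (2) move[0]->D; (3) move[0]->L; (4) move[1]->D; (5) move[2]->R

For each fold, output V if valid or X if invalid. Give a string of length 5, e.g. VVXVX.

Initial: RUUURR -> [(0, 0), (1, 0), (1, 1), (1, 2), (1, 3), (2, 3), (3, 3)]
Fold 1: move[4]->U => RUUUUR VALID
Fold 2: move[0]->D => DUUUUR INVALID (collision), skipped
Fold 3: move[0]->L => LUUUUR VALID
Fold 4: move[1]->D => LDUUUR INVALID (collision), skipped
Fold 5: move[2]->R => LURUUR VALID

Answer: VXVXV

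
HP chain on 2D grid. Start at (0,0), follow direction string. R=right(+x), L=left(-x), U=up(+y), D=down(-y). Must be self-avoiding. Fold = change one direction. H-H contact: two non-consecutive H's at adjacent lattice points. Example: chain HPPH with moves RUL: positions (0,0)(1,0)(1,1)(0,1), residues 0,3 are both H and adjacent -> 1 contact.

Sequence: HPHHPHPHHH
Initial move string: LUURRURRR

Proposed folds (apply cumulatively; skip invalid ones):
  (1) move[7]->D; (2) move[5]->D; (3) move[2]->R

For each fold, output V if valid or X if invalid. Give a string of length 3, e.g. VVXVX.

Answer: VVV

Derivation:
Initial: LUURRURRR -> [(0, 0), (-1, 0), (-1, 1), (-1, 2), (0, 2), (1, 2), (1, 3), (2, 3), (3, 3), (4, 3)]
Fold 1: move[7]->D => LUURRURDR VALID
Fold 2: move[5]->D => LUURRDRDR VALID
Fold 3: move[2]->R => LURRRDRDR VALID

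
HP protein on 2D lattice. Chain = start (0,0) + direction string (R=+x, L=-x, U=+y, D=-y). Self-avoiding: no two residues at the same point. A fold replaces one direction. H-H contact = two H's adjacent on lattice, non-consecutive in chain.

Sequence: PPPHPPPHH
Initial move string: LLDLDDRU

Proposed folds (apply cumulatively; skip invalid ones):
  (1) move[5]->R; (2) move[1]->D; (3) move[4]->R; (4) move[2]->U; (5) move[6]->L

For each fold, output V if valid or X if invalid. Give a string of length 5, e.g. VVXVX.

Answer: VVXXX

Derivation:
Initial: LLDLDDRU -> [(0, 0), (-1, 0), (-2, 0), (-2, -1), (-3, -1), (-3, -2), (-3, -3), (-2, -3), (-2, -2)]
Fold 1: move[5]->R => LLDLDRRU VALID
Fold 2: move[1]->D => LDDLDRRU VALID
Fold 3: move[4]->R => LDDLRRRU INVALID (collision), skipped
Fold 4: move[2]->U => LDULDRRU INVALID (collision), skipped
Fold 5: move[6]->L => LDDLDRLU INVALID (collision), skipped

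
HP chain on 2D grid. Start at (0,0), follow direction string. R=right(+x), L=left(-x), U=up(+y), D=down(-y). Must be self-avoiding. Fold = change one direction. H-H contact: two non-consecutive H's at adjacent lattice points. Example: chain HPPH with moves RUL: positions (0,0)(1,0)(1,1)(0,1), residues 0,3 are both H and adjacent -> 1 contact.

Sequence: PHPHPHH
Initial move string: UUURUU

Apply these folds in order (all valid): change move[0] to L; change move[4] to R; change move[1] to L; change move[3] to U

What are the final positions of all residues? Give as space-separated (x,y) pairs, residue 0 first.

Initial moves: UUURUU
Fold: move[0]->L => LUURUU (positions: [(0, 0), (-1, 0), (-1, 1), (-1, 2), (0, 2), (0, 3), (0, 4)])
Fold: move[4]->R => LUURRU (positions: [(0, 0), (-1, 0), (-1, 1), (-1, 2), (0, 2), (1, 2), (1, 3)])
Fold: move[1]->L => LLURRU (positions: [(0, 0), (-1, 0), (-2, 0), (-2, 1), (-1, 1), (0, 1), (0, 2)])
Fold: move[3]->U => LLUURU (positions: [(0, 0), (-1, 0), (-2, 0), (-2, 1), (-2, 2), (-1, 2), (-1, 3)])

Answer: (0,0) (-1,0) (-2,0) (-2,1) (-2,2) (-1,2) (-1,3)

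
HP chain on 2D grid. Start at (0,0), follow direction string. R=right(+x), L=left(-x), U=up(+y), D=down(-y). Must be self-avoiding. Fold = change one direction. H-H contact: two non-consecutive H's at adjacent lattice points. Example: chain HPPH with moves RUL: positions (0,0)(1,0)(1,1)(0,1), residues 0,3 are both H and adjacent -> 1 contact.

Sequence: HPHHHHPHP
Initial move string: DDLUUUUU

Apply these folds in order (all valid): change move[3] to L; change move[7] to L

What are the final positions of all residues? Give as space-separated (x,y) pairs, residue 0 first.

Answer: (0,0) (0,-1) (0,-2) (-1,-2) (-2,-2) (-2,-1) (-2,0) (-2,1) (-3,1)

Derivation:
Initial moves: DDLUUUUU
Fold: move[3]->L => DDLLUUUU (positions: [(0, 0), (0, -1), (0, -2), (-1, -2), (-2, -2), (-2, -1), (-2, 0), (-2, 1), (-2, 2)])
Fold: move[7]->L => DDLLUUUL (positions: [(0, 0), (0, -1), (0, -2), (-1, -2), (-2, -2), (-2, -1), (-2, 0), (-2, 1), (-3, 1)])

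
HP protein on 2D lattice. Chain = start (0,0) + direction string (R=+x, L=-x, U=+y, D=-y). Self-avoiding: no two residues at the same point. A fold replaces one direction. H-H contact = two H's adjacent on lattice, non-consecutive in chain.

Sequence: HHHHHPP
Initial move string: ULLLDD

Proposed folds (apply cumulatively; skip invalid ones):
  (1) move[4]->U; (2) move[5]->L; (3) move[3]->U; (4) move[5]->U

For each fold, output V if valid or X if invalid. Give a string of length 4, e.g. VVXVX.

Answer: XVXX

Derivation:
Initial: ULLLDD -> [(0, 0), (0, 1), (-1, 1), (-2, 1), (-3, 1), (-3, 0), (-3, -1)]
Fold 1: move[4]->U => ULLLUD INVALID (collision), skipped
Fold 2: move[5]->L => ULLLDL VALID
Fold 3: move[3]->U => ULLUDL INVALID (collision), skipped
Fold 4: move[5]->U => ULLLDU INVALID (collision), skipped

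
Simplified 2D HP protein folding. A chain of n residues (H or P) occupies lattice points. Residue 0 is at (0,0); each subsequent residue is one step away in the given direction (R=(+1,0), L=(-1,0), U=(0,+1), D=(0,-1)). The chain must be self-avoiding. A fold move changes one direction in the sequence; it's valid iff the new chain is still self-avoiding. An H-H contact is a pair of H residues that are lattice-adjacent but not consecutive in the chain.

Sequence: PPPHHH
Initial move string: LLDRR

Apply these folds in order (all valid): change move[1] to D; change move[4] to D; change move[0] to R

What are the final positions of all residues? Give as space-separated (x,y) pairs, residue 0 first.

Answer: (0,0) (1,0) (1,-1) (1,-2) (2,-2) (2,-3)

Derivation:
Initial moves: LLDRR
Fold: move[1]->D => LDDRR (positions: [(0, 0), (-1, 0), (-1, -1), (-1, -2), (0, -2), (1, -2)])
Fold: move[4]->D => LDDRD (positions: [(0, 0), (-1, 0), (-1, -1), (-1, -2), (0, -2), (0, -3)])
Fold: move[0]->R => RDDRD (positions: [(0, 0), (1, 0), (1, -1), (1, -2), (2, -2), (2, -3)])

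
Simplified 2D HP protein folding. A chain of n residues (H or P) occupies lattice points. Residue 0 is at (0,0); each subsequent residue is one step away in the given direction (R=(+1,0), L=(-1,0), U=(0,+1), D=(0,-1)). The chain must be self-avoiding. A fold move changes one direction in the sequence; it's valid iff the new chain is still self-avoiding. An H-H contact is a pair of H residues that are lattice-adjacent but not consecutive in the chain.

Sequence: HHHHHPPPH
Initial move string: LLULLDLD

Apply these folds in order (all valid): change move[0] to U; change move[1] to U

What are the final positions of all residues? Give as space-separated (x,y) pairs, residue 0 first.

Answer: (0,0) (0,1) (0,2) (0,3) (-1,3) (-2,3) (-2,2) (-3,2) (-3,1)

Derivation:
Initial moves: LLULLDLD
Fold: move[0]->U => ULULLDLD (positions: [(0, 0), (0, 1), (-1, 1), (-1, 2), (-2, 2), (-3, 2), (-3, 1), (-4, 1), (-4, 0)])
Fold: move[1]->U => UUULLDLD (positions: [(0, 0), (0, 1), (0, 2), (0, 3), (-1, 3), (-2, 3), (-2, 2), (-3, 2), (-3, 1)])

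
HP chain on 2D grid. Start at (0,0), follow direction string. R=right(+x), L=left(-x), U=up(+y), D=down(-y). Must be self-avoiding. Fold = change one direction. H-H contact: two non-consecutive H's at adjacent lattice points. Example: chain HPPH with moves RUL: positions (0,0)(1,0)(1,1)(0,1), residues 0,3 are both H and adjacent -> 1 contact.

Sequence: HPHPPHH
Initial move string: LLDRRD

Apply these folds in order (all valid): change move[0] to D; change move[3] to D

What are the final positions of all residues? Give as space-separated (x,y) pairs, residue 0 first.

Initial moves: LLDRRD
Fold: move[0]->D => DLDRRD (positions: [(0, 0), (0, -1), (-1, -1), (-1, -2), (0, -2), (1, -2), (1, -3)])
Fold: move[3]->D => DLDDRD (positions: [(0, 0), (0, -1), (-1, -1), (-1, -2), (-1, -3), (0, -3), (0, -4)])

Answer: (0,0) (0,-1) (-1,-1) (-1,-2) (-1,-3) (0,-3) (0,-4)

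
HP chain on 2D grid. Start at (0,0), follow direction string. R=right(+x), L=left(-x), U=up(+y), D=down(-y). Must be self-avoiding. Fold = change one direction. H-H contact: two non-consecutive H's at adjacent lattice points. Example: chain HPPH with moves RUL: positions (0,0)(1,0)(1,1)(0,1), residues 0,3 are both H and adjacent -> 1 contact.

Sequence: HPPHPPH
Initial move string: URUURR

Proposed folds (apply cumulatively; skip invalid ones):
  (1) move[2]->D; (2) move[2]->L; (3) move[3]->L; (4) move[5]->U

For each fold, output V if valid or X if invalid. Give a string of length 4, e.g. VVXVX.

Answer: XXXV

Derivation:
Initial: URUURR -> [(0, 0), (0, 1), (1, 1), (1, 2), (1, 3), (2, 3), (3, 3)]
Fold 1: move[2]->D => URDURR INVALID (collision), skipped
Fold 2: move[2]->L => URLURR INVALID (collision), skipped
Fold 3: move[3]->L => URULRR INVALID (collision), skipped
Fold 4: move[5]->U => URUURU VALID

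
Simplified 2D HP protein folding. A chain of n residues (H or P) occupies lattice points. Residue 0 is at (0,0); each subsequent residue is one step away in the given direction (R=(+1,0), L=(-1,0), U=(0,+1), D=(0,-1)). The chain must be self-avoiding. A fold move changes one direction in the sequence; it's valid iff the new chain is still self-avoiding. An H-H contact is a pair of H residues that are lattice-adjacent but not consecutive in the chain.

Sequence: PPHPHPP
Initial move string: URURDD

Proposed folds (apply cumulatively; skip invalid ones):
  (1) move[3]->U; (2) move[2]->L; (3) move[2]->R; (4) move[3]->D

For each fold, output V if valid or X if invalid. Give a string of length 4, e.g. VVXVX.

Initial: URURDD -> [(0, 0), (0, 1), (1, 1), (1, 2), (2, 2), (2, 1), (2, 0)]
Fold 1: move[3]->U => URUUDD INVALID (collision), skipped
Fold 2: move[2]->L => URLRDD INVALID (collision), skipped
Fold 3: move[2]->R => URRRDD VALID
Fold 4: move[3]->D => URRDDD VALID

Answer: XXVV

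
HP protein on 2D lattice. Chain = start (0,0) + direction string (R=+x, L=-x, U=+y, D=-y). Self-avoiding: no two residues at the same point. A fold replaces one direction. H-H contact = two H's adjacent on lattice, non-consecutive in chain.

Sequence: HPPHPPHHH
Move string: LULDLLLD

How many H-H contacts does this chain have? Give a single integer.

Positions: [(0, 0), (-1, 0), (-1, 1), (-2, 1), (-2, 0), (-3, 0), (-4, 0), (-5, 0), (-5, -1)]
No H-H contacts found.

Answer: 0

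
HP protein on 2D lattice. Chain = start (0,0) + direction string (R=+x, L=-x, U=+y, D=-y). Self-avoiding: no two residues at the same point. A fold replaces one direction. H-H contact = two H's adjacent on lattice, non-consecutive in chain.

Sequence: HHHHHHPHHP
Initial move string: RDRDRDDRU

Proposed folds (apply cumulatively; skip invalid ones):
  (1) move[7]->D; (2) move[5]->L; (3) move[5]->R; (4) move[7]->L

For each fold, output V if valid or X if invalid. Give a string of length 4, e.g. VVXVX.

Initial: RDRDRDDRU -> [(0, 0), (1, 0), (1, -1), (2, -1), (2, -2), (3, -2), (3, -3), (3, -4), (4, -4), (4, -3)]
Fold 1: move[7]->D => RDRDRDDDU INVALID (collision), skipped
Fold 2: move[5]->L => RDRDRLDRU INVALID (collision), skipped
Fold 3: move[5]->R => RDRDRRDRU VALID
Fold 4: move[7]->L => RDRDRRDLU INVALID (collision), skipped

Answer: XXVX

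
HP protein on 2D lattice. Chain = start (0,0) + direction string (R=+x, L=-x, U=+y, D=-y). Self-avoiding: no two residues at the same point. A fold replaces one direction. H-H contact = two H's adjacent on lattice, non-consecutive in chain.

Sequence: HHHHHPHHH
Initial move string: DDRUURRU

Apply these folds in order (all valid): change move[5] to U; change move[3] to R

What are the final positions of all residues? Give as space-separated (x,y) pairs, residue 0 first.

Answer: (0,0) (0,-1) (0,-2) (1,-2) (2,-2) (2,-1) (2,0) (3,0) (3,1)

Derivation:
Initial moves: DDRUURRU
Fold: move[5]->U => DDRUUURU (positions: [(0, 0), (0, -1), (0, -2), (1, -2), (1, -1), (1, 0), (1, 1), (2, 1), (2, 2)])
Fold: move[3]->R => DDRRUURU (positions: [(0, 0), (0, -1), (0, -2), (1, -2), (2, -2), (2, -1), (2, 0), (3, 0), (3, 1)])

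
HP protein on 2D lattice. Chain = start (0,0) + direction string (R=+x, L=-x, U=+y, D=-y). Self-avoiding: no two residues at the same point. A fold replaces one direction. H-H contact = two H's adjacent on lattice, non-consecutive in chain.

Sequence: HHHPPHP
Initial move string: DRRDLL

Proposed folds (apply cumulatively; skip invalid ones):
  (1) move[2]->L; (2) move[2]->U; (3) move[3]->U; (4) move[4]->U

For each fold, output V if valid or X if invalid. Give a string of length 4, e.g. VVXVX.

Answer: XXXX

Derivation:
Initial: DRRDLL -> [(0, 0), (0, -1), (1, -1), (2, -1), (2, -2), (1, -2), (0, -2)]
Fold 1: move[2]->L => DRLDLL INVALID (collision), skipped
Fold 2: move[2]->U => DRUDLL INVALID (collision), skipped
Fold 3: move[3]->U => DRRULL INVALID (collision), skipped
Fold 4: move[4]->U => DRRDUL INVALID (collision), skipped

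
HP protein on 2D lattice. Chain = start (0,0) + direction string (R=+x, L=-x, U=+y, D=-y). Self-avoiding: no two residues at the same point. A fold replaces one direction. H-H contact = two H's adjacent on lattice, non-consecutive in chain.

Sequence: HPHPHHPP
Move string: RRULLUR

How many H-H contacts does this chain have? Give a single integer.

Answer: 1

Derivation:
Positions: [(0, 0), (1, 0), (2, 0), (2, 1), (1, 1), (0, 1), (0, 2), (1, 2)]
H-H contact: residue 0 @(0,0) - residue 5 @(0, 1)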